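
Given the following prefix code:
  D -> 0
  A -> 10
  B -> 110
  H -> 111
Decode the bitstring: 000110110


Decoding step by step:
Bits 0 -> D
Bits 0 -> D
Bits 0 -> D
Bits 110 -> B
Bits 110 -> B


Decoded message: DDDBB


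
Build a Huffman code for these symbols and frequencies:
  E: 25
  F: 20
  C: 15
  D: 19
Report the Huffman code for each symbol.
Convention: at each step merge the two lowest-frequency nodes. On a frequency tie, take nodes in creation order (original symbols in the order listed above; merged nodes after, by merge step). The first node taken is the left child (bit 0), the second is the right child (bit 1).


Huffman tree construction:
Step 1: Merge C(15) + D(19) = 34
Step 2: Merge F(20) + E(25) = 45
Step 3: Merge (C+D)(34) + (F+E)(45) = 79
Read each symbol's code off the tree from the root (left child = 0, right child = 1).

Codes:
  E: 11 (length 2)
  F: 10 (length 2)
  C: 00 (length 2)
  D: 01 (length 2)
Average code length: 158/79 = 2.0000 bits/symbol


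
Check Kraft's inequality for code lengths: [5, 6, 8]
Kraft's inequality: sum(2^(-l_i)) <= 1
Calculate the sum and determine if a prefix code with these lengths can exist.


Sum = 2^(-5) + 2^(-6) + 2^(-8)
    = 0.03125 + 0.015625 + 0.00390625
    = 13/256 = 0.05078125
Since 0.05078125 <= 1, Kraft's inequality IS satisfied.
A prefix code with these lengths CAN exist.

Kraft sum = 0.05078125. Satisfied.


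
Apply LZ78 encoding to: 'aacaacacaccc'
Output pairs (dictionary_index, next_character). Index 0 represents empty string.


LZ78 encoding steps:
Dictionary: {0: ''}
Step 1: w='' (idx 0), next='a' -> output (0, 'a'), add 'a' as idx 1
Step 2: w='a' (idx 1), next='c' -> output (1, 'c'), add 'ac' as idx 2
Step 3: w='a' (idx 1), next='a' -> output (1, 'a'), add 'aa' as idx 3
Step 4: w='' (idx 0), next='c' -> output (0, 'c'), add 'c' as idx 4
Step 5: w='ac' (idx 2), next='a' -> output (2, 'a'), add 'aca' as idx 5
Step 6: w='c' (idx 4), next='c' -> output (4, 'c'), add 'cc' as idx 6
Step 7: w='c' (idx 4), end of input -> output (4, '')


Encoded: [(0, 'a'), (1, 'c'), (1, 'a'), (0, 'c'), (2, 'a'), (4, 'c'), (4, '')]


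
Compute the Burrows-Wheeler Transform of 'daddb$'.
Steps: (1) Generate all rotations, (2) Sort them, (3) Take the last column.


Rotations (sorted):
  0: $daddb -> last char: b
  1: addb$d -> last char: d
  2: b$dadd -> last char: d
  3: daddb$ -> last char: $
  4: db$dad -> last char: d
  5: ddb$da -> last char: a


BWT = bdd$da


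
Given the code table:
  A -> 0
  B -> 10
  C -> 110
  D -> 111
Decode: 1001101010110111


Decoding:
10 -> B
0 -> A
110 -> C
10 -> B
10 -> B
110 -> C
111 -> D


Result: BACBBCD


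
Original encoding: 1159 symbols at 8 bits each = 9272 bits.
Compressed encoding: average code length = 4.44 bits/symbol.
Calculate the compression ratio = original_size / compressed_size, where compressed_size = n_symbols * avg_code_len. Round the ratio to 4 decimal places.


original_size = n_symbols * orig_bits = 1159 * 8 = 9272 bits
compressed_size = n_symbols * avg_code_len = 1159 * 4.44 = 5145.96 bits
ratio = original_size / compressed_size = 9272 / 5145.96 = 1.8018

Compression ratio = 1.8018


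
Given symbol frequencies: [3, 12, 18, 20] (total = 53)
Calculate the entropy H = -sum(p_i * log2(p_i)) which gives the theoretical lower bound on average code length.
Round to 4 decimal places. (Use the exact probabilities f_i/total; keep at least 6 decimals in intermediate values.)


Per-symbol terms -p_i * log2(p_i) with p_i = f_i/53:
  p = 3/53 = 0.056604: log2(p) = -4.142958, -p*log2(p) = 0.234507
  p = 12/53 = 0.226415: log2(p) = -2.142958, -p*log2(p) = 0.485198
  p = 18/53 = 0.339623: log2(p) = -1.557995, -p*log2(p) = 0.529131
  p = 20/53 = 0.377358: log2(p) = -1.405992, -p*log2(p) = 0.530563
H = 0.234507 + 0.485198 + 0.529131 + 0.530563 = 1.779399

H = 1.7794 bits/symbol


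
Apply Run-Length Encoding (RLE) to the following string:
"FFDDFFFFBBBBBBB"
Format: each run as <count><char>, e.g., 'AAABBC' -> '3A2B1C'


Scanning runs left to right:
  i=0: run of 'F' x 2 -> '2F'
  i=2: run of 'D' x 2 -> '2D'
  i=4: run of 'F' x 4 -> '4F'
  i=8: run of 'B' x 7 -> '7B'

RLE = 2F2D4F7B


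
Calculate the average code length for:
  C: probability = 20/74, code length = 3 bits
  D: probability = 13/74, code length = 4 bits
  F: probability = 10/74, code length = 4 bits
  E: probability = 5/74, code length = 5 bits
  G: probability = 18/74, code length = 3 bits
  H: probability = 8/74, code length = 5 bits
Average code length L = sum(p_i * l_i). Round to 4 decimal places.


Weighted contributions p_i * l_i:
  C: (20/74) * 3 = 60/74
  D: (13/74) * 4 = 52/74
  F: (10/74) * 4 = 40/74
  E: (5/74) * 5 = 25/74
  G: (18/74) * 3 = 54/74
  H: (8/74) * 5 = 40/74
Sum = (60 + 52 + 40 + 25 + 54 + 40)/74 = 271/74

L = 271/74 = 3.6622 bits/symbol


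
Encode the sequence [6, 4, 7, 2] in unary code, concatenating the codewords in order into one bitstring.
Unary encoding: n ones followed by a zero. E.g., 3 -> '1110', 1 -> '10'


Encode each number as n ones followed by a terminating 0:
  6 -> 1111110 (7 bits)
  4 -> 11110 (5 bits)
  7 -> 11111110 (8 bits)
  2 -> 110 (3 bits)
Total length = 7 + 5 + 8 + 3 = 23 bits.

Unary([6, 4, 7, 2]) = 11111101111011111110110 (23 bits)


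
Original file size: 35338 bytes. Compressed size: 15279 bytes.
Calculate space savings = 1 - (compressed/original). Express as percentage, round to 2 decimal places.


ratio = compressed/original = 15279/35338 = 0.432367
savings = 1 - ratio = 1 - 0.432367 = 0.567633
as a percentage: 0.567633 * 100 = 56.76%

Space savings = 1 - 15279/35338 = 56.76%


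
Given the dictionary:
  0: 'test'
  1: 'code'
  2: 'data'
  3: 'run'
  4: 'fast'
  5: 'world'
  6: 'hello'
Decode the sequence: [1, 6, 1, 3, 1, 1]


Look up each index in the dictionary:
  1 -> 'code'
  6 -> 'hello'
  1 -> 'code'
  3 -> 'run'
  1 -> 'code'
  1 -> 'code'

Decoded: "code hello code run code code"


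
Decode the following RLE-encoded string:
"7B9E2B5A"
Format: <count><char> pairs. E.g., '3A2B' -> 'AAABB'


Expanding each <count><char> pair:
  7B -> 'BBBBBBB'
  9E -> 'EEEEEEEEE'
  2B -> 'BB'
  5A -> 'AAAAA'

Decoded = BBBBBBBEEEEEEEEEBBAAAAA


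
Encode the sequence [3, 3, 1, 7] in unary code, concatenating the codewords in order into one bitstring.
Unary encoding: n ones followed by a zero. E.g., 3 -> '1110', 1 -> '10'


Encode each number as n ones followed by a terminating 0:
  3 -> 1110 (4 bits)
  3 -> 1110 (4 bits)
  1 -> 10 (2 bits)
  7 -> 11111110 (8 bits)
Total length = 4 + 4 + 2 + 8 = 18 bits.

Unary([3, 3, 1, 7]) = 111011101011111110 (18 bits)


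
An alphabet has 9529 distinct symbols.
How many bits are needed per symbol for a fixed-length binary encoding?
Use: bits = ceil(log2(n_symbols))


log2(9529) = 13.2181
Bracket: 2^13 = 8192 < 9529 <= 2^14 = 16384
So ceil(log2(9529)) = 14

bits = ceil(log2(9529)) = ceil(13.2181) = 14 bits


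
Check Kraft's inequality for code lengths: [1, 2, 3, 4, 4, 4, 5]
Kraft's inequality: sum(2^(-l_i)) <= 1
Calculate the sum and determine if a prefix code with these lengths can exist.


Sum = 2^(-1) + 2^(-2) + 2^(-3) + 2^(-4) + 2^(-4) + 2^(-4) + 2^(-5)
    = 0.5 + 0.25 + 0.125 + 0.0625 + 0.0625 + 0.0625 + 0.03125
    = 35/32 = 1.09375
Since 1.09375 > 1, Kraft's inequality is NOT satisfied.
A prefix code with these lengths CANNOT exist.

Kraft sum = 1.09375. Not satisfied.


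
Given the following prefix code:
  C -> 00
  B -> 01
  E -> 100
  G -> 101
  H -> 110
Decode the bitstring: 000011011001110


Decoding step by step:
Bits 00 -> C
Bits 00 -> C
Bits 110 -> H
Bits 110 -> H
Bits 01 -> B
Bits 110 -> H


Decoded message: CCHHBH


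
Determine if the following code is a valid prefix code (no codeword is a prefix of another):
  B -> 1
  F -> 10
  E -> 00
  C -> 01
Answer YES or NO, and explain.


Checking each pair (does one codeword prefix another?):
  B='1' vs F='10': prefix -- VIOLATION

NO -- this is NOT a valid prefix code. B (1) is a prefix of F (10).


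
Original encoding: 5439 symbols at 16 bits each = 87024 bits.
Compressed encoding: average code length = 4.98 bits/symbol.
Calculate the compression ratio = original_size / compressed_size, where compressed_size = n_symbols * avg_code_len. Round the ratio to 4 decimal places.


original_size = n_symbols * orig_bits = 5439 * 16 = 87024 bits
compressed_size = n_symbols * avg_code_len = 5439 * 4.98 = 27086.22 bits
ratio = original_size / compressed_size = 87024 / 27086.22 = 3.2129

Compression ratio = 3.2129


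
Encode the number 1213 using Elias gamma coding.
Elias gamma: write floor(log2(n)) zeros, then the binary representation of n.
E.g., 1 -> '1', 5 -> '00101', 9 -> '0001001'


num_bits = floor(log2(1213)) + 1 = 11
leading_zeros = num_bits - 1 = 10
binary(1213) = 10010111101

Elias gamma(1213) = '0000000000' + '10010111101' = 000000000010010111101 (21 bits)


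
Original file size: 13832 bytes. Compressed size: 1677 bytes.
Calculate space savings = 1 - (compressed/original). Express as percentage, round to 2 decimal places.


ratio = compressed/original = 1677/13832 = 0.121241
savings = 1 - ratio = 1 - 0.121241 = 0.878759
as a percentage: 0.878759 * 100 = 87.88%

Space savings = 1 - 1677/13832 = 87.88%


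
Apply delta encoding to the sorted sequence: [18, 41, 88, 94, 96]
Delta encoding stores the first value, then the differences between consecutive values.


First value: 18
Deltas:
  41 - 18 = 23
  88 - 41 = 47
  94 - 88 = 6
  96 - 94 = 2


Delta encoded: [18, 23, 47, 6, 2]


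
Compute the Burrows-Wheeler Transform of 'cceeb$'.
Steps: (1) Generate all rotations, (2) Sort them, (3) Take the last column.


Rotations (sorted):
  0: $cceeb -> last char: b
  1: b$ccee -> last char: e
  2: cceeb$ -> last char: $
  3: ceeb$c -> last char: c
  4: eb$cce -> last char: e
  5: eeb$cc -> last char: c


BWT = be$cec


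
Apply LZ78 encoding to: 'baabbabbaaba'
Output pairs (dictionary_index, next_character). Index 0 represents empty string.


LZ78 encoding steps:
Dictionary: {0: ''}
Step 1: w='' (idx 0), next='b' -> output (0, 'b'), add 'b' as idx 1
Step 2: w='' (idx 0), next='a' -> output (0, 'a'), add 'a' as idx 2
Step 3: w='a' (idx 2), next='b' -> output (2, 'b'), add 'ab' as idx 3
Step 4: w='b' (idx 1), next='a' -> output (1, 'a'), add 'ba' as idx 4
Step 5: w='b' (idx 1), next='b' -> output (1, 'b'), add 'bb' as idx 5
Step 6: w='a' (idx 2), next='a' -> output (2, 'a'), add 'aa' as idx 6
Step 7: w='ba' (idx 4), end of input -> output (4, '')


Encoded: [(0, 'b'), (0, 'a'), (2, 'b'), (1, 'a'), (1, 'b'), (2, 'a'), (4, '')]


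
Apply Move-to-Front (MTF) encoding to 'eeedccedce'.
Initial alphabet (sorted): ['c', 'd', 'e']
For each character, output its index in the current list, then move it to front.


MTF encoding:
'e': index 2 in ['c', 'd', 'e'] -> ['e', 'c', 'd']
'e': index 0 in ['e', 'c', 'd'] -> ['e', 'c', 'd']
'e': index 0 in ['e', 'c', 'd'] -> ['e', 'c', 'd']
'd': index 2 in ['e', 'c', 'd'] -> ['d', 'e', 'c']
'c': index 2 in ['d', 'e', 'c'] -> ['c', 'd', 'e']
'c': index 0 in ['c', 'd', 'e'] -> ['c', 'd', 'e']
'e': index 2 in ['c', 'd', 'e'] -> ['e', 'c', 'd']
'd': index 2 in ['e', 'c', 'd'] -> ['d', 'e', 'c']
'c': index 2 in ['d', 'e', 'c'] -> ['c', 'd', 'e']
'e': index 2 in ['c', 'd', 'e'] -> ['e', 'c', 'd']


Output: [2, 0, 0, 2, 2, 0, 2, 2, 2, 2]


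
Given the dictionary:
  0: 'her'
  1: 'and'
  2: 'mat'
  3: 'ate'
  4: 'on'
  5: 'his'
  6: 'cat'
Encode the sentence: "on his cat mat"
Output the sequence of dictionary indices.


Look up each word in the dictionary:
  'on' -> 4
  'his' -> 5
  'cat' -> 6
  'mat' -> 2

Encoded: [4, 5, 6, 2]


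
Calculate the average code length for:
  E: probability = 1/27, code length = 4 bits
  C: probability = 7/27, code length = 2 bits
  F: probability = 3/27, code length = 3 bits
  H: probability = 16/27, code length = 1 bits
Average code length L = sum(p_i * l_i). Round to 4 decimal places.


Weighted contributions p_i * l_i:
  E: (1/27) * 4 = 4/27
  C: (7/27) * 2 = 14/27
  F: (3/27) * 3 = 9/27
  H: (16/27) * 1 = 16/27
Sum = (4 + 14 + 9 + 16)/27 = 43/27

L = 43/27 = 1.5926 bits/symbol


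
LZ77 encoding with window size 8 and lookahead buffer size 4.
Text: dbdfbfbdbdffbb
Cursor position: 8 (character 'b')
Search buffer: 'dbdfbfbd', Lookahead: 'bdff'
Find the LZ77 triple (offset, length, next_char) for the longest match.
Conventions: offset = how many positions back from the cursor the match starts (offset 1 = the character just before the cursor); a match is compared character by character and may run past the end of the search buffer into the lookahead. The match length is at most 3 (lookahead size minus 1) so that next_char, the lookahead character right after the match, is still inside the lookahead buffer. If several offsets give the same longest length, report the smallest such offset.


Try each offset into the search buffer:
  offset=1 (pos 7, char 'd'): match length 0
  offset=2 (pos 6, char 'b'): match length 2
  offset=3 (pos 5, char 'f'): match length 0
  offset=4 (pos 4, char 'b'): match length 1
  offset=5 (pos 3, char 'f'): match length 0
  offset=6 (pos 2, char 'd'): match length 0
  offset=7 (pos 1, char 'b'): match length 3
  offset=8 (pos 0, char 'd'): match length 0
Longest match has length 3 at offset 7.
next_char = character at position 8 + 3 = 11 -> 'f'

Best match: offset=7, length=3 (matching 'bdf' starting at position 1)
LZ77 triple: (7, 3, 'f')


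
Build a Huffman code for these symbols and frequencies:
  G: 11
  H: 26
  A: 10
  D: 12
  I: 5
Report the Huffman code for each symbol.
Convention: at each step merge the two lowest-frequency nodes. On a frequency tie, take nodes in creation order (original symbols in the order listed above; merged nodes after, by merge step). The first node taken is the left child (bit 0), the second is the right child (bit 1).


Huffman tree construction:
Step 1: Merge I(5) + A(10) = 15
Step 2: Merge G(11) + D(12) = 23
Step 3: Merge (I+A)(15) + (G+D)(23) = 38
Step 4: Merge H(26) + ((I+A)+(G+D))(38) = 64
Read each symbol's code off the tree from the root (left child = 0, right child = 1).

Codes:
  G: 110 (length 3)
  H: 0 (length 1)
  A: 101 (length 3)
  D: 111 (length 3)
  I: 100 (length 3)
Average code length: 140/64 = 2.1875 bits/symbol


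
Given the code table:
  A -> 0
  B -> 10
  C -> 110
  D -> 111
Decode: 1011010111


Decoding:
10 -> B
110 -> C
10 -> B
111 -> D


Result: BCBD


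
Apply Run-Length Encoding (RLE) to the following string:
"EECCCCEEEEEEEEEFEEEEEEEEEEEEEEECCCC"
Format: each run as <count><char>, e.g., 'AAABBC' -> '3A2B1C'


Scanning runs left to right:
  i=0: run of 'E' x 2 -> '2E'
  i=2: run of 'C' x 4 -> '4C'
  i=6: run of 'E' x 9 -> '9E'
  i=15: run of 'F' x 1 -> '1F'
  i=16: run of 'E' x 15 -> '15E'
  i=31: run of 'C' x 4 -> '4C'

RLE = 2E4C9E1F15E4C


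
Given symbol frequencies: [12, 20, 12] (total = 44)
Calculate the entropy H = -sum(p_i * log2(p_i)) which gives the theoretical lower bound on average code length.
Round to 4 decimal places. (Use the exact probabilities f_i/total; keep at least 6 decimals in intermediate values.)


Per-symbol terms -p_i * log2(p_i) with p_i = f_i/44:
  p = 12/44 = 0.272727: log2(p) = -1.874469, -p*log2(p) = 0.511219
  p = 20/44 = 0.454545: log2(p) = -1.137504, -p*log2(p) = 0.517047
  p = 12/44 = 0.272727: log2(p) = -1.874469, -p*log2(p) = 0.511219
H = 0.511219 + 0.517047 + 0.511219 = 1.539485

H = 1.5395 bits/symbol


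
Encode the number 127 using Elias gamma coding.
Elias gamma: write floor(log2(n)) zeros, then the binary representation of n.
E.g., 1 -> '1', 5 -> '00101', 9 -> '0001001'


num_bits = floor(log2(127)) + 1 = 7
leading_zeros = num_bits - 1 = 6
binary(127) = 1111111

Elias gamma(127) = '000000' + '1111111' = 0000001111111 (13 bits)


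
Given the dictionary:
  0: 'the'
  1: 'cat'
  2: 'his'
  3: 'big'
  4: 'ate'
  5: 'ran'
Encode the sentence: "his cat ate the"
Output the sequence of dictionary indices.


Look up each word in the dictionary:
  'his' -> 2
  'cat' -> 1
  'ate' -> 4
  'the' -> 0

Encoded: [2, 1, 4, 0]


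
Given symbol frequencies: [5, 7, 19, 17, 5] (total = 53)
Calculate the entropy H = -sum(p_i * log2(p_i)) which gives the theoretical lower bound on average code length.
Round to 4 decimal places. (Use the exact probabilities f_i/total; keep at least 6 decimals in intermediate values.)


Per-symbol terms -p_i * log2(p_i) with p_i = f_i/53:
  p = 5/53 = 0.094340: log2(p) = -3.405992, -p*log2(p) = 0.321320
  p = 7/53 = 0.132075: log2(p) = -2.920566, -p*log2(p) = 0.385735
  p = 19/53 = 0.358491: log2(p) = -1.479993, -p*log2(p) = 0.530564
  p = 17/53 = 0.320755: log2(p) = -1.640458, -p*log2(p) = 0.526185
  p = 5/53 = 0.094340: log2(p) = -3.405992, -p*log2(p) = 0.321320
H = 0.321320 + 0.385735 + 0.530564 + 0.526185 + 0.321320 = 2.085124

H = 2.0851 bits/symbol


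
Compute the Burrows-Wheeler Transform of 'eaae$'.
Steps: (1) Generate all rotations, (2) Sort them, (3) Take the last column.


Rotations (sorted):
  0: $eaae -> last char: e
  1: aae$e -> last char: e
  2: ae$ea -> last char: a
  3: e$eaa -> last char: a
  4: eaae$ -> last char: $


BWT = eeaa$


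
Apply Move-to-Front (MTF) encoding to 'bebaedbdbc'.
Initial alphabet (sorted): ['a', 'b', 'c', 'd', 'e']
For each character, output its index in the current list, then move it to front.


MTF encoding:
'b': index 1 in ['a', 'b', 'c', 'd', 'e'] -> ['b', 'a', 'c', 'd', 'e']
'e': index 4 in ['b', 'a', 'c', 'd', 'e'] -> ['e', 'b', 'a', 'c', 'd']
'b': index 1 in ['e', 'b', 'a', 'c', 'd'] -> ['b', 'e', 'a', 'c', 'd']
'a': index 2 in ['b', 'e', 'a', 'c', 'd'] -> ['a', 'b', 'e', 'c', 'd']
'e': index 2 in ['a', 'b', 'e', 'c', 'd'] -> ['e', 'a', 'b', 'c', 'd']
'd': index 4 in ['e', 'a', 'b', 'c', 'd'] -> ['d', 'e', 'a', 'b', 'c']
'b': index 3 in ['d', 'e', 'a', 'b', 'c'] -> ['b', 'd', 'e', 'a', 'c']
'd': index 1 in ['b', 'd', 'e', 'a', 'c'] -> ['d', 'b', 'e', 'a', 'c']
'b': index 1 in ['d', 'b', 'e', 'a', 'c'] -> ['b', 'd', 'e', 'a', 'c']
'c': index 4 in ['b', 'd', 'e', 'a', 'c'] -> ['c', 'b', 'd', 'e', 'a']


Output: [1, 4, 1, 2, 2, 4, 3, 1, 1, 4]


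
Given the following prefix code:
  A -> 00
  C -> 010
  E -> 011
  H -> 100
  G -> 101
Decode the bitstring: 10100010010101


Decoding step by step:
Bits 101 -> G
Bits 00 -> A
Bits 010 -> C
Bits 010 -> C
Bits 101 -> G


Decoded message: GACCG


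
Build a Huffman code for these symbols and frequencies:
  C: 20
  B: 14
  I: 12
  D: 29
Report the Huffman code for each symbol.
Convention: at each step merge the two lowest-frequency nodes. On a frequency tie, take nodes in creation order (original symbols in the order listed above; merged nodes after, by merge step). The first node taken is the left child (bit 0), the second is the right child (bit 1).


Huffman tree construction:
Step 1: Merge I(12) + B(14) = 26
Step 2: Merge C(20) + (I+B)(26) = 46
Step 3: Merge D(29) + (C+(I+B))(46) = 75
Read each symbol's code off the tree from the root (left child = 0, right child = 1).

Codes:
  C: 10 (length 2)
  B: 111 (length 3)
  I: 110 (length 3)
  D: 0 (length 1)
Average code length: 147/75 = 1.9600 bits/symbol


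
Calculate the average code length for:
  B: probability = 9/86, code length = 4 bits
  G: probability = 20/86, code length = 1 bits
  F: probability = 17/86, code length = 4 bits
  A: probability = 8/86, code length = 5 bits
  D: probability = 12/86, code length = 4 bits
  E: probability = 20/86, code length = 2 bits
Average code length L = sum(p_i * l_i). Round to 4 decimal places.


Weighted contributions p_i * l_i:
  B: (9/86) * 4 = 36/86
  G: (20/86) * 1 = 20/86
  F: (17/86) * 4 = 68/86
  A: (8/86) * 5 = 40/86
  D: (12/86) * 4 = 48/86
  E: (20/86) * 2 = 40/86
Sum = (36 + 20 + 68 + 40 + 48 + 40)/86 = 252/86

L = 252/86 = 2.9302 bits/symbol


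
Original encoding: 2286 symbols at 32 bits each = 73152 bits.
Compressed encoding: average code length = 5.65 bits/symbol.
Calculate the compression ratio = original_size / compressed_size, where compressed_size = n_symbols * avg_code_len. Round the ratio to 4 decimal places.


original_size = n_symbols * orig_bits = 2286 * 32 = 73152 bits
compressed_size = n_symbols * avg_code_len = 2286 * 5.65 = 12915.9 bits
ratio = original_size / compressed_size = 73152 / 12915.9 = 5.6637

Compression ratio = 5.6637


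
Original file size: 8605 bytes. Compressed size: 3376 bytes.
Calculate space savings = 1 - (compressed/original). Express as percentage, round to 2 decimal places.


ratio = compressed/original = 3376/8605 = 0.39233
savings = 1 - ratio = 1 - 0.39233 = 0.60767
as a percentage: 0.60767 * 100 = 60.77%

Space savings = 1 - 3376/8605 = 60.77%


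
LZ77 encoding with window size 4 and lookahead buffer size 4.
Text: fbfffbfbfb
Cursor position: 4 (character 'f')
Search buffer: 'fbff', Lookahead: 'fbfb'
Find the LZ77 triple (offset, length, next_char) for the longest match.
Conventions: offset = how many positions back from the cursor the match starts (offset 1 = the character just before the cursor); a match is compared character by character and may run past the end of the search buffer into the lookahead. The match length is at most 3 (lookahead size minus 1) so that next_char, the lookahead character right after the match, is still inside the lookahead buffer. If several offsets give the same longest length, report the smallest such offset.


Try each offset into the search buffer:
  offset=1 (pos 3, char 'f'): match length 1
  offset=2 (pos 2, char 'f'): match length 1
  offset=3 (pos 1, char 'b'): match length 0
  offset=4 (pos 0, char 'f'): match length 3
Longest match has length 3 at offset 4.
next_char = character at position 4 + 3 = 7 -> 'b'

Best match: offset=4, length=3 (matching 'fbf' starting at position 0)
LZ77 triple: (4, 3, 'b')


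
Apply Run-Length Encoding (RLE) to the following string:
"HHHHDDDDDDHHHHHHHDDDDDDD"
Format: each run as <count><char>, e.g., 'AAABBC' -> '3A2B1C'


Scanning runs left to right:
  i=0: run of 'H' x 4 -> '4H'
  i=4: run of 'D' x 6 -> '6D'
  i=10: run of 'H' x 7 -> '7H'
  i=17: run of 'D' x 7 -> '7D'

RLE = 4H6D7H7D


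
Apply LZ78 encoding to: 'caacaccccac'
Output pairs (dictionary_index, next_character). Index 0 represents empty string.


LZ78 encoding steps:
Dictionary: {0: ''}
Step 1: w='' (idx 0), next='c' -> output (0, 'c'), add 'c' as idx 1
Step 2: w='' (idx 0), next='a' -> output (0, 'a'), add 'a' as idx 2
Step 3: w='a' (idx 2), next='c' -> output (2, 'c'), add 'ac' as idx 3
Step 4: w='ac' (idx 3), next='c' -> output (3, 'c'), add 'acc' as idx 4
Step 5: w='c' (idx 1), next='c' -> output (1, 'c'), add 'cc' as idx 5
Step 6: w='ac' (idx 3), end of input -> output (3, '')


Encoded: [(0, 'c'), (0, 'a'), (2, 'c'), (3, 'c'), (1, 'c'), (3, '')]


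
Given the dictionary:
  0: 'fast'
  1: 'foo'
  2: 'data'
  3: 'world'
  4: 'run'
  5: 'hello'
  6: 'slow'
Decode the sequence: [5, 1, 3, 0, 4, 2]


Look up each index in the dictionary:
  5 -> 'hello'
  1 -> 'foo'
  3 -> 'world'
  0 -> 'fast'
  4 -> 'run'
  2 -> 'data'

Decoded: "hello foo world fast run data"


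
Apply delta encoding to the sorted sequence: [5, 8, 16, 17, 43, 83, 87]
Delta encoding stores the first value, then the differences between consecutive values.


First value: 5
Deltas:
  8 - 5 = 3
  16 - 8 = 8
  17 - 16 = 1
  43 - 17 = 26
  83 - 43 = 40
  87 - 83 = 4


Delta encoded: [5, 3, 8, 1, 26, 40, 4]


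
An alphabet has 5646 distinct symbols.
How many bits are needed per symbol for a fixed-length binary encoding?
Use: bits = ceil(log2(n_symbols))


log2(5646) = 12.463
Bracket: 2^12 = 4096 < 5646 <= 2^13 = 8192
So ceil(log2(5646)) = 13

bits = ceil(log2(5646)) = ceil(12.463) = 13 bits


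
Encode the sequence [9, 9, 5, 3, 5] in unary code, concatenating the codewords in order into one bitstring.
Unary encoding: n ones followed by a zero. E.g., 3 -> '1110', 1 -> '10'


Encode each number as n ones followed by a terminating 0:
  9 -> 1111111110 (10 bits)
  9 -> 1111111110 (10 bits)
  5 -> 111110 (6 bits)
  3 -> 1110 (4 bits)
  5 -> 111110 (6 bits)
Total length = 10 + 10 + 6 + 4 + 6 = 36 bits.

Unary([9, 9, 5, 3, 5]) = 111111111011111111101111101110111110 (36 bits)


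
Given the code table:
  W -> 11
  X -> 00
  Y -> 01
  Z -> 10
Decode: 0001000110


Decoding:
00 -> X
01 -> Y
00 -> X
01 -> Y
10 -> Z


Result: XYXYZ


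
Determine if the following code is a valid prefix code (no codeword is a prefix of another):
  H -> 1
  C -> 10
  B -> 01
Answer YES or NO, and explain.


Checking each pair (does one codeword prefix another?):
  H='1' vs C='10': prefix -- VIOLATION

NO -- this is NOT a valid prefix code. H (1) is a prefix of C (10).


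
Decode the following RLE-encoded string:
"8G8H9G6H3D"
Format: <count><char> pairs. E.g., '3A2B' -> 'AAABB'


Expanding each <count><char> pair:
  8G -> 'GGGGGGGG'
  8H -> 'HHHHHHHH'
  9G -> 'GGGGGGGGG'
  6H -> 'HHHHHH'
  3D -> 'DDD'

Decoded = GGGGGGGGHHHHHHHHGGGGGGGGGHHHHHHDDD


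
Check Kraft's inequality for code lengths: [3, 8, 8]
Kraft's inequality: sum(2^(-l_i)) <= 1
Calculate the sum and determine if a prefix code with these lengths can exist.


Sum = 2^(-3) + 2^(-8) + 2^(-8)
    = 0.125 + 0.00390625 + 0.00390625
    = 34/256 = 0.1328125
Since 0.1328125 <= 1, Kraft's inequality IS satisfied.
A prefix code with these lengths CAN exist.

Kraft sum = 0.1328125. Satisfied.


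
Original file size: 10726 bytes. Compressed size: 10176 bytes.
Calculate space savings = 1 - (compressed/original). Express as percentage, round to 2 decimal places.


ratio = compressed/original = 10176/10726 = 0.948723
savings = 1 - ratio = 1 - 0.948723 = 0.051277
as a percentage: 0.051277 * 100 = 5.13%

Space savings = 1 - 10176/10726 = 5.13%


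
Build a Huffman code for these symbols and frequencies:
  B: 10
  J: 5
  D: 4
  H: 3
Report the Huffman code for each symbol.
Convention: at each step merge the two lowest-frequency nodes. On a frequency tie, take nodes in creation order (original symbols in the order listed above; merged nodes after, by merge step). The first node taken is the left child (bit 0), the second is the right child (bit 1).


Huffman tree construction:
Step 1: Merge H(3) + D(4) = 7
Step 2: Merge J(5) + (H+D)(7) = 12
Step 3: Merge B(10) + (J+(H+D))(12) = 22
Read each symbol's code off the tree from the root (left child = 0, right child = 1).

Codes:
  B: 0 (length 1)
  J: 10 (length 2)
  D: 111 (length 3)
  H: 110 (length 3)
Average code length: 41/22 = 1.8636 bits/symbol


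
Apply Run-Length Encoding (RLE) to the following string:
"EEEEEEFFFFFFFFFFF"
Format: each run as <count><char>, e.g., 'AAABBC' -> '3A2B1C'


Scanning runs left to right:
  i=0: run of 'E' x 6 -> '6E'
  i=6: run of 'F' x 11 -> '11F'

RLE = 6E11F


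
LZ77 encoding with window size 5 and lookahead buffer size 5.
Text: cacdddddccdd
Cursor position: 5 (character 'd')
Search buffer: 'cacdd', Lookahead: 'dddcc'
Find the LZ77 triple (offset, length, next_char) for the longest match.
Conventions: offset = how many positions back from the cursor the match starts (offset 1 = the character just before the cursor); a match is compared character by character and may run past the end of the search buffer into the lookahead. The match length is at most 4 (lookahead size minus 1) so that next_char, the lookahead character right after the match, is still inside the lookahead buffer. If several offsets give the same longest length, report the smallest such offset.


Try each offset into the search buffer:
  offset=1 (pos 4, char 'd'): match length 3
  offset=2 (pos 3, char 'd'): match length 3
  offset=3 (pos 2, char 'c'): match length 0
  offset=4 (pos 1, char 'a'): match length 0
  offset=5 (pos 0, char 'c'): match length 0
Longest match has length 3, found at offsets 1, 2; take the smallest, offset 1.
next_char = character at position 5 + 3 = 8 -> 'c'

Best match: offset=1, length=3 (matching 'ddd' starting at position 4)
LZ77 triple: (1, 3, 'c')


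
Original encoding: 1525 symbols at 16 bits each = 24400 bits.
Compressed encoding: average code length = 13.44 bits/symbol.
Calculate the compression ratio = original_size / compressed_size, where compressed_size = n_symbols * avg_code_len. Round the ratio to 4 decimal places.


original_size = n_symbols * orig_bits = 1525 * 16 = 24400 bits
compressed_size = n_symbols * avg_code_len = 1525 * 13.44 = 20496.0 bits
ratio = original_size / compressed_size = 24400 / 20496.0 = 1.1905

Compression ratio = 1.1905


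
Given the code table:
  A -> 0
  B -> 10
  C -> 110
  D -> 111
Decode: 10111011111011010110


Decoding:
10 -> B
111 -> D
0 -> A
111 -> D
110 -> C
110 -> C
10 -> B
110 -> C


Result: BDADCCBC


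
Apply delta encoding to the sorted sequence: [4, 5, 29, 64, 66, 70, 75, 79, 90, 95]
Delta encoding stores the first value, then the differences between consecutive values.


First value: 4
Deltas:
  5 - 4 = 1
  29 - 5 = 24
  64 - 29 = 35
  66 - 64 = 2
  70 - 66 = 4
  75 - 70 = 5
  79 - 75 = 4
  90 - 79 = 11
  95 - 90 = 5


Delta encoded: [4, 1, 24, 35, 2, 4, 5, 4, 11, 5]


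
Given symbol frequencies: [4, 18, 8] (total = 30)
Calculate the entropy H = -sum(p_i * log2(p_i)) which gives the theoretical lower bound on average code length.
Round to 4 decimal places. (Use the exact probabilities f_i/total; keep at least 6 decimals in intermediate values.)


Per-symbol terms -p_i * log2(p_i) with p_i = f_i/30:
  p = 4/30 = 0.133333: log2(p) = -2.906891, -p*log2(p) = 0.387585
  p = 18/30 = 0.600000: log2(p) = -0.736966, -p*log2(p) = 0.442179
  p = 8/30 = 0.266667: log2(p) = -1.906891, -p*log2(p) = 0.508504
H = 0.387585 + 0.442179 + 0.508504 = 1.338268

H = 1.3383 bits/symbol


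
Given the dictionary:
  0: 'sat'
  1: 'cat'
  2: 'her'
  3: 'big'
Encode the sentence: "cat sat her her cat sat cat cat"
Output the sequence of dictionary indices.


Look up each word in the dictionary:
  'cat' -> 1
  'sat' -> 0
  'her' -> 2
  'her' -> 2
  'cat' -> 1
  'sat' -> 0
  'cat' -> 1
  'cat' -> 1

Encoded: [1, 0, 2, 2, 1, 0, 1, 1]


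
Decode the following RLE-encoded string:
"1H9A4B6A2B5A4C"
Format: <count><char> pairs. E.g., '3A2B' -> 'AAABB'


Expanding each <count><char> pair:
  1H -> 'H'
  9A -> 'AAAAAAAAA'
  4B -> 'BBBB'
  6A -> 'AAAAAA'
  2B -> 'BB'
  5A -> 'AAAAA'
  4C -> 'CCCC'

Decoded = HAAAAAAAAABBBBAAAAAABBAAAAACCCC


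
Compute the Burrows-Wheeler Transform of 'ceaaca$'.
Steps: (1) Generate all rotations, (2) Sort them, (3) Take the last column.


Rotations (sorted):
  0: $ceaaca -> last char: a
  1: a$ceaac -> last char: c
  2: aaca$ce -> last char: e
  3: aca$cea -> last char: a
  4: ca$ceaa -> last char: a
  5: ceaaca$ -> last char: $
  6: eaaca$c -> last char: c


BWT = aceaa$c


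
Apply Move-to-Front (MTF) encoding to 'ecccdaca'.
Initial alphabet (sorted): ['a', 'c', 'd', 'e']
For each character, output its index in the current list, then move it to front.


MTF encoding:
'e': index 3 in ['a', 'c', 'd', 'e'] -> ['e', 'a', 'c', 'd']
'c': index 2 in ['e', 'a', 'c', 'd'] -> ['c', 'e', 'a', 'd']
'c': index 0 in ['c', 'e', 'a', 'd'] -> ['c', 'e', 'a', 'd']
'c': index 0 in ['c', 'e', 'a', 'd'] -> ['c', 'e', 'a', 'd']
'd': index 3 in ['c', 'e', 'a', 'd'] -> ['d', 'c', 'e', 'a']
'a': index 3 in ['d', 'c', 'e', 'a'] -> ['a', 'd', 'c', 'e']
'c': index 2 in ['a', 'd', 'c', 'e'] -> ['c', 'a', 'd', 'e']
'a': index 1 in ['c', 'a', 'd', 'e'] -> ['a', 'c', 'd', 'e']


Output: [3, 2, 0, 0, 3, 3, 2, 1]


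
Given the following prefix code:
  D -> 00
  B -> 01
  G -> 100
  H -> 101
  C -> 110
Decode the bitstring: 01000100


Decoding step by step:
Bits 01 -> B
Bits 00 -> D
Bits 01 -> B
Bits 00 -> D


Decoded message: BDBD


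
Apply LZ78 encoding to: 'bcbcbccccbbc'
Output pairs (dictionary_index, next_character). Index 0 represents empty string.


LZ78 encoding steps:
Dictionary: {0: ''}
Step 1: w='' (idx 0), next='b' -> output (0, 'b'), add 'b' as idx 1
Step 2: w='' (idx 0), next='c' -> output (0, 'c'), add 'c' as idx 2
Step 3: w='b' (idx 1), next='c' -> output (1, 'c'), add 'bc' as idx 3
Step 4: w='bc' (idx 3), next='c' -> output (3, 'c'), add 'bcc' as idx 4
Step 5: w='c' (idx 2), next='c' -> output (2, 'c'), add 'cc' as idx 5
Step 6: w='b' (idx 1), next='b' -> output (1, 'b'), add 'bb' as idx 6
Step 7: w='c' (idx 2), end of input -> output (2, '')


Encoded: [(0, 'b'), (0, 'c'), (1, 'c'), (3, 'c'), (2, 'c'), (1, 'b'), (2, '')]


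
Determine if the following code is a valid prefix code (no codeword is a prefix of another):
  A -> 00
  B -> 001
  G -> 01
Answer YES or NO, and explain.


Checking each pair (does one codeword prefix another?):
  A='00' vs B='001': prefix -- VIOLATION

NO -- this is NOT a valid prefix code. A (00) is a prefix of B (001).


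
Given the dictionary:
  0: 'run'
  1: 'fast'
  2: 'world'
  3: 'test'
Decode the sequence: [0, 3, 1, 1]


Look up each index in the dictionary:
  0 -> 'run'
  3 -> 'test'
  1 -> 'fast'
  1 -> 'fast'

Decoded: "run test fast fast"


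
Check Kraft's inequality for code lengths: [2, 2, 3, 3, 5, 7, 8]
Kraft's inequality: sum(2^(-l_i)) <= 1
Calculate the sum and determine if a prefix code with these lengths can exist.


Sum = 2^(-2) + 2^(-2) + 2^(-3) + 2^(-3) + 2^(-5) + 2^(-7) + 2^(-8)
    = 0.25 + 0.25 + 0.125 + 0.125 + 0.03125 + 0.0078125 + 0.00390625
    = 203/256 = 0.79296875
Since 0.79296875 <= 1, Kraft's inequality IS satisfied.
A prefix code with these lengths CAN exist.

Kraft sum = 0.79296875. Satisfied.


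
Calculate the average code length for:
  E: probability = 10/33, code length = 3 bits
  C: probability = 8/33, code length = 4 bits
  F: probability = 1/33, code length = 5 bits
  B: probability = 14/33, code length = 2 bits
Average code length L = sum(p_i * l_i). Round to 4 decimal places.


Weighted contributions p_i * l_i:
  E: (10/33) * 3 = 30/33
  C: (8/33) * 4 = 32/33
  F: (1/33) * 5 = 5/33
  B: (14/33) * 2 = 28/33
Sum = (30 + 32 + 5 + 28)/33 = 95/33

L = 95/33 = 2.8788 bits/symbol


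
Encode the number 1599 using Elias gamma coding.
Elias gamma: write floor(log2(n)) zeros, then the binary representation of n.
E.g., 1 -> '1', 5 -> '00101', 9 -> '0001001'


num_bits = floor(log2(1599)) + 1 = 11
leading_zeros = num_bits - 1 = 10
binary(1599) = 11000111111

Elias gamma(1599) = '0000000000' + '11000111111' = 000000000011000111111 (21 bits)


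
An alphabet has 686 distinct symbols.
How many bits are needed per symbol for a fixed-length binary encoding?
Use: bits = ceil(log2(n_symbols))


log2(686) = 9.4221
Bracket: 2^9 = 512 < 686 <= 2^10 = 1024
So ceil(log2(686)) = 10

bits = ceil(log2(686)) = ceil(9.4221) = 10 bits


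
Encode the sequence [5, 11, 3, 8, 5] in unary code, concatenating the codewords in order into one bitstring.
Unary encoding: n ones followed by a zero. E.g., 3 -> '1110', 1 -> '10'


Encode each number as n ones followed by a terminating 0:
  5 -> 111110 (6 bits)
  11 -> 111111111110 (12 bits)
  3 -> 1110 (4 bits)
  8 -> 111111110 (9 bits)
  5 -> 111110 (6 bits)
Total length = 6 + 12 + 4 + 9 + 6 = 37 bits.

Unary([5, 11, 3, 8, 5]) = 1111101111111111101110111111110111110 (37 bits)


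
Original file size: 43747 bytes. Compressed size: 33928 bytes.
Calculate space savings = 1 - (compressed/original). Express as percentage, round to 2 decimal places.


ratio = compressed/original = 33928/43747 = 0.77555
savings = 1 - ratio = 1 - 0.77555 = 0.22445
as a percentage: 0.22445 * 100 = 22.44%

Space savings = 1 - 33928/43747 = 22.44%


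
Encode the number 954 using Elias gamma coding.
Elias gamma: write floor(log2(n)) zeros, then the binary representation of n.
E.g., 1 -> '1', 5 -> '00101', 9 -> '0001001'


num_bits = floor(log2(954)) + 1 = 10
leading_zeros = num_bits - 1 = 9
binary(954) = 1110111010

Elias gamma(954) = '000000000' + '1110111010' = 0000000001110111010 (19 bits)


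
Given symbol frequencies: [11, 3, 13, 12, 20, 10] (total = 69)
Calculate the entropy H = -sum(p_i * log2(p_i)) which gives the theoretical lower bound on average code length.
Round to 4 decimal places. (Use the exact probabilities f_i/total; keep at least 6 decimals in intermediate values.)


Per-symbol terms -p_i * log2(p_i) with p_i = f_i/69:
  p = 11/69 = 0.159420: log2(p) = -2.649093, -p*log2(p) = 0.422319
  p = 3/69 = 0.043478: log2(p) = -4.523562, -p*log2(p) = 0.196677
  p = 13/69 = 0.188406: log2(p) = -2.408085, -p*log2(p) = 0.453697
  p = 12/69 = 0.173913: log2(p) = -2.523562, -p*log2(p) = 0.438880
  p = 20/69 = 0.289855: log2(p) = -1.786596, -p*log2(p) = 0.517854
  p = 10/69 = 0.144928: log2(p) = -2.786596, -p*log2(p) = 0.403855
H = 0.422319 + 0.196677 + 0.453697 + 0.438880 + 0.517854 + 0.403855 = 2.433282

H = 2.4333 bits/symbol


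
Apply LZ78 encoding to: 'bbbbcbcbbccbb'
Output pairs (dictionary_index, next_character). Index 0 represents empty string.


LZ78 encoding steps:
Dictionary: {0: ''}
Step 1: w='' (idx 0), next='b' -> output (0, 'b'), add 'b' as idx 1
Step 2: w='b' (idx 1), next='b' -> output (1, 'b'), add 'bb' as idx 2
Step 3: w='b' (idx 1), next='c' -> output (1, 'c'), add 'bc' as idx 3
Step 4: w='bc' (idx 3), next='b' -> output (3, 'b'), add 'bcb' as idx 4
Step 5: w='bc' (idx 3), next='c' -> output (3, 'c'), add 'bcc' as idx 5
Step 6: w='bb' (idx 2), end of input -> output (2, '')


Encoded: [(0, 'b'), (1, 'b'), (1, 'c'), (3, 'b'), (3, 'c'), (2, '')]


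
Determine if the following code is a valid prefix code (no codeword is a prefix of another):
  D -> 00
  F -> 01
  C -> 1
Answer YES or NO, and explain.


Checking each pair (does one codeword prefix another?):
  D='00' vs F='01': no prefix
  D='00' vs C='1': no prefix
  F='01' vs D='00': no prefix
  F='01' vs C='1': no prefix
  C='1' vs D='00': no prefix
  C='1' vs F='01': no prefix
No violation found over all pairs.

YES -- this is a valid prefix code. No codeword is a prefix of any other codeword.


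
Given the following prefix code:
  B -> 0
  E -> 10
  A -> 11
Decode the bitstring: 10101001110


Decoding step by step:
Bits 10 -> E
Bits 10 -> E
Bits 10 -> E
Bits 0 -> B
Bits 11 -> A
Bits 10 -> E


Decoded message: EEEBAE


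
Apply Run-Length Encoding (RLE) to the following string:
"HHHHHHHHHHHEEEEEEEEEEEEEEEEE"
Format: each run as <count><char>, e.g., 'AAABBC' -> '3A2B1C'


Scanning runs left to right:
  i=0: run of 'H' x 11 -> '11H'
  i=11: run of 'E' x 17 -> '17E'

RLE = 11H17E


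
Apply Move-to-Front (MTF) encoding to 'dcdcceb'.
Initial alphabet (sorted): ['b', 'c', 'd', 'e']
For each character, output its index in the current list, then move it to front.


MTF encoding:
'd': index 2 in ['b', 'c', 'd', 'e'] -> ['d', 'b', 'c', 'e']
'c': index 2 in ['d', 'b', 'c', 'e'] -> ['c', 'd', 'b', 'e']
'd': index 1 in ['c', 'd', 'b', 'e'] -> ['d', 'c', 'b', 'e']
'c': index 1 in ['d', 'c', 'b', 'e'] -> ['c', 'd', 'b', 'e']
'c': index 0 in ['c', 'd', 'b', 'e'] -> ['c', 'd', 'b', 'e']
'e': index 3 in ['c', 'd', 'b', 'e'] -> ['e', 'c', 'd', 'b']
'b': index 3 in ['e', 'c', 'd', 'b'] -> ['b', 'e', 'c', 'd']


Output: [2, 2, 1, 1, 0, 3, 3]


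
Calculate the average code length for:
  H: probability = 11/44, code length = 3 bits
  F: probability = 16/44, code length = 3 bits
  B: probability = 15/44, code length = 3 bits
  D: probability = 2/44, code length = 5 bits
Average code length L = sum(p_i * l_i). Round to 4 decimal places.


Weighted contributions p_i * l_i:
  H: (11/44) * 3 = 33/44
  F: (16/44) * 3 = 48/44
  B: (15/44) * 3 = 45/44
  D: (2/44) * 5 = 10/44
Sum = (33 + 48 + 45 + 10)/44 = 136/44

L = 136/44 = 3.0909 bits/symbol


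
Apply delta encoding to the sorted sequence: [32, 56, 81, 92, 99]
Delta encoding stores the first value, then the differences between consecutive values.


First value: 32
Deltas:
  56 - 32 = 24
  81 - 56 = 25
  92 - 81 = 11
  99 - 92 = 7


Delta encoded: [32, 24, 25, 11, 7]


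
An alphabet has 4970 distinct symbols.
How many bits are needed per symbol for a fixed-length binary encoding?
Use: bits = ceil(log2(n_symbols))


log2(4970) = 12.279
Bracket: 2^12 = 4096 < 4970 <= 2^13 = 8192
So ceil(log2(4970)) = 13

bits = ceil(log2(4970)) = ceil(12.279) = 13 bits


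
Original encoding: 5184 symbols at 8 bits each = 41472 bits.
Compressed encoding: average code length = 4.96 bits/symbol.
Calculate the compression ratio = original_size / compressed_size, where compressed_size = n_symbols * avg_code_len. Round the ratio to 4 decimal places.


original_size = n_symbols * orig_bits = 5184 * 8 = 41472 bits
compressed_size = n_symbols * avg_code_len = 5184 * 4.96 = 25712.64 bits
ratio = original_size / compressed_size = 41472 / 25712.64 = 1.6129

Compression ratio = 1.6129
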